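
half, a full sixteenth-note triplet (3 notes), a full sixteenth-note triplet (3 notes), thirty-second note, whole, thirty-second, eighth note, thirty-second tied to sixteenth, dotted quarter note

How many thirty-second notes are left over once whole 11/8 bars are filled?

33

One bar of 11/8 = 44 thirty-second notes.
Each duration in thirty-second notes: half = 16; a full sixteenth-note triplet (3 notes) (three triplet sixteenths span one eighth) = 4; a full sixteenth-note triplet (3 notes) (three triplet sixteenths span one eighth) = 4; thirty-second note = 1; whole = 32; thirty-second = 1; eighth note = 4; thirty-second tied to sixteenth (thirty-second + sixteenth) = 3; dotted quarter note = 12.
Total: 16 + 4 + 4 + 1 + 32 + 1 + 4 + 3 + 12 = 77.
77 ÷ 44 = 1 complete bar with 33 thirty-second notes remaining.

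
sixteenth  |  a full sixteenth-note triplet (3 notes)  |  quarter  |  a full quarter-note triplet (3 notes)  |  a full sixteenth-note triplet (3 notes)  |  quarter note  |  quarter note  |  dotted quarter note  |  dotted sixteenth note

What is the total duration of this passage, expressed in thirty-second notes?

Express everything in thirty-second notes: sixteenth = 2; a full sixteenth-note triplet (3 notes) (three triplet sixteenths span one eighth) = 4; quarter = 8; a full quarter-note triplet (3 notes) (three triplet quarters span one half) = 16; a full sixteenth-note triplet (3 notes) (three triplet sixteenths span one eighth) = 4; quarter note = 8; quarter note = 8; dotted quarter note = 12; dotted sixteenth note = 3.
Altogether 2 + 4 + 8 + 16 + 4 + 8 + 8 + 12 + 3 = 65 thirty-second notes.

65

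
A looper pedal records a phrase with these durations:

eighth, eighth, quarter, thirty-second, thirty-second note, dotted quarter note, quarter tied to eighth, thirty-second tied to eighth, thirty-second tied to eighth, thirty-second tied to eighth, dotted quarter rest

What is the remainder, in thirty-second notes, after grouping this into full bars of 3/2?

21

One bar of 3/2 = 48 thirty-second notes.
Express everything in thirty-second notes: eighth = 4; eighth = 4; quarter = 8; thirty-second = 1; thirty-second note = 1; dotted quarter note = 12; quarter tied to eighth (quarter + eighth) = 12; thirty-second tied to eighth (thirty-second + eighth) = 5; thirty-second tied to eighth (thirty-second + eighth) = 5; thirty-second tied to eighth (thirty-second + eighth) = 5; dotted quarter rest = 12.
Altogether 4 + 4 + 8 + 1 + 1 + 12 + 12 + 5 + 5 + 5 + 12 = 69.
69 ÷ 48 = 1 complete bar with 21 thirty-second notes remaining.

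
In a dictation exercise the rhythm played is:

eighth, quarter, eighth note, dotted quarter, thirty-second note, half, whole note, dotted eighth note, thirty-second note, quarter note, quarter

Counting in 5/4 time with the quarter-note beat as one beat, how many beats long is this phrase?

One quarter-note beat = 8 thirty-second notes.
Each duration in thirty-second notes: eighth = 4; quarter = 8; eighth note = 4; dotted quarter = 12; thirty-second note = 1; half = 16; whole note = 32; dotted eighth note = 6; thirty-second note = 1; quarter note = 8; quarter = 8.
Altogether 4 + 8 + 4 + 12 + 1 + 16 + 32 + 6 + 1 + 8 + 8 = 100.
100 ÷ 8 = 12.5 beats.

12.5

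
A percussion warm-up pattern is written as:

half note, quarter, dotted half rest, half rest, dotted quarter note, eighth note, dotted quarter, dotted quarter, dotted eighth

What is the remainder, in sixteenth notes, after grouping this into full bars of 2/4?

One bar of 2/4 = 8 sixteenth notes.
Working in sixteenth notes: half note = 8; quarter = 4; dotted half rest = 12; half rest = 8; dotted quarter note = 6; eighth note = 2; dotted quarter = 6; dotted quarter = 6; dotted eighth = 3.
Total: 8 + 4 + 12 + 8 + 6 + 2 + 6 + 6 + 3 = 55.
55 ÷ 8 = 6 complete bars with 7 sixteenth notes remaining.

7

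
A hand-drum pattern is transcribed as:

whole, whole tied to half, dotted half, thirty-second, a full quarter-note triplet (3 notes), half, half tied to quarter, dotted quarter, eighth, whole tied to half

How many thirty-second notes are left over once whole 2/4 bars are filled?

One bar of 2/4 = 16 thirty-second notes.
Convert each value to thirty-second notes: whole = 32; whole tied to half (whole + half) = 48; dotted half = 24; thirty-second = 1; a full quarter-note triplet (3 notes) (three triplet quarters span one half) = 16; half = 16; half tied to quarter (half + quarter) = 24; dotted quarter = 12; eighth = 4; whole tied to half (whole + half) = 48.
Sum: 32 + 48 + 24 + 1 + 16 + 16 + 24 + 12 + 4 + 48 = 225.
225 ÷ 16 = 14 complete bars with 1 thirty-second note remaining.

1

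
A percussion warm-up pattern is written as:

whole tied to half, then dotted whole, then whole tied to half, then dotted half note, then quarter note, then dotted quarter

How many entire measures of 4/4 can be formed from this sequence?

5

One bar of 4/4 = 8 eighth notes.
In eighth notes: whole tied to half (whole + half) = 12; dotted whole = 12; whole tied to half (whole + half) = 12; dotted half note = 6; quarter note = 2; dotted quarter = 3.
Adding: 12 + 12 + 12 + 6 + 2 + 3 = 47.
47 ÷ 8 = 5 complete bars with 7 left over.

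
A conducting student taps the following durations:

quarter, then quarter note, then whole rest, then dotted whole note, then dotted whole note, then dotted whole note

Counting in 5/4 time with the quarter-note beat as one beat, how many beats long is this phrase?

One quarter-note beat = 2 eighth notes.
Convert each value to eighth notes: quarter = 2; quarter note = 2; whole rest = 8; dotted whole note = 12; dotted whole note = 12; dotted whole note = 12.
Adding: 2 + 2 + 8 + 12 + 12 + 12 = 48.
48 ÷ 2 = 24 beats.

24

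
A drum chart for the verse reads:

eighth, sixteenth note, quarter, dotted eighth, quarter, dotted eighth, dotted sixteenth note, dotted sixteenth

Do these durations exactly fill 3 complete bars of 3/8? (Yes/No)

No

One bar of 3/8 = 12 thirty-second notes, so 3 bars = 36.
Express everything in thirty-second notes: eighth = 4; sixteenth note = 2; quarter = 8; dotted eighth = 6; quarter = 8; dotted eighth = 6; dotted sixteenth note = 3; dotted sixteenth = 3.
Sum: 4 + 2 + 8 + 6 + 8 + 6 + 3 + 3 = 40.
40 exceeds 36, so the answer is No.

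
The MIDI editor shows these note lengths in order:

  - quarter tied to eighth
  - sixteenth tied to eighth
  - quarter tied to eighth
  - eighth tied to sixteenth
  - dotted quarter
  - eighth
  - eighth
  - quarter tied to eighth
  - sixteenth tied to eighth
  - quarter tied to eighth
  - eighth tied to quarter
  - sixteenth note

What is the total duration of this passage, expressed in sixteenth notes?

Each duration in sixteenth notes: quarter tied to eighth (quarter + eighth) = 6; sixteenth tied to eighth (sixteenth + eighth) = 3; quarter tied to eighth (quarter + eighth) = 6; eighth tied to sixteenth (eighth + sixteenth) = 3; dotted quarter = 6; eighth = 2; eighth = 2; quarter tied to eighth (quarter + eighth) = 6; sixteenth tied to eighth (sixteenth + eighth) = 3; quarter tied to eighth (quarter + eighth) = 6; eighth tied to quarter (eighth + quarter) = 6; sixteenth note = 1.
Sum: 6 + 3 + 6 + 3 + 6 + 2 + 2 + 6 + 3 + 6 + 6 + 1 = 50 sixteenth notes.

50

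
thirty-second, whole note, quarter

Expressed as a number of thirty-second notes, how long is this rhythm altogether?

Convert each value to thirty-second notes: thirty-second = 1; whole note = 32; quarter = 8.
Altogether 1 + 32 + 8 = 41 thirty-second notes.

41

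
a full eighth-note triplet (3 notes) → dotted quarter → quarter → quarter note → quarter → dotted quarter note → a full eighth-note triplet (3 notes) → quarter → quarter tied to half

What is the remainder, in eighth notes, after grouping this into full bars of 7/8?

One bar of 7/8 = 7 eighth notes.
Working in eighth notes: a full eighth-note triplet (3 notes) (three triplet eighths span one quarter) = 2; dotted quarter = 3; quarter = 2; quarter note = 2; quarter = 2; dotted quarter note = 3; a full eighth-note triplet (3 notes) (three triplet eighths span one quarter) = 2; quarter = 2; quarter tied to half (quarter + half) = 6.
Altogether 2 + 3 + 2 + 2 + 2 + 3 + 2 + 2 + 6 = 24.
24 ÷ 7 = 3 complete bars with 3 eighth notes remaining.

3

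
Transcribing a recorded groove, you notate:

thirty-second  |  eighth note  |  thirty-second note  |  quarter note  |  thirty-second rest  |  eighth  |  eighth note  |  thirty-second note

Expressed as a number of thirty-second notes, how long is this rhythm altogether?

24

Each duration in thirty-second notes: thirty-second = 1; eighth note = 4; thirty-second note = 1; quarter note = 8; thirty-second rest = 1; eighth = 4; eighth note = 4; thirty-second note = 1.
Altogether 1 + 4 + 1 + 8 + 1 + 4 + 4 + 1 = 24 thirty-second notes.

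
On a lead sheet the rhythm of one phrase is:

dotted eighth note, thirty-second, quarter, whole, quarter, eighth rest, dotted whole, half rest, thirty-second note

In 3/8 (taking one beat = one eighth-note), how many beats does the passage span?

31

One eighth-note beat = 4 thirty-second notes.
Express everything in thirty-second notes: dotted eighth note = 6; thirty-second = 1; quarter = 8; whole = 32; quarter = 8; eighth rest = 4; dotted whole = 48; half rest = 16; thirty-second note = 1.
Adding: 6 + 1 + 8 + 32 + 8 + 4 + 48 + 16 + 1 = 124.
124 ÷ 4 = 31 beats.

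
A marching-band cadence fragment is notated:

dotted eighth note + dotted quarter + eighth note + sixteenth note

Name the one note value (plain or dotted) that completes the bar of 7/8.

The bar of 7/8 = 14 sixteenth notes.
Convert each value to sixteenth notes: dotted eighth note = 3; dotted quarter = 6; eighth note = 2; sixteenth note = 1.
Altogether 3 + 6 + 2 + 1 = 12.
Remaining: 14 − 12 = 2 sixteenth notes, which is a eighth note.

eighth note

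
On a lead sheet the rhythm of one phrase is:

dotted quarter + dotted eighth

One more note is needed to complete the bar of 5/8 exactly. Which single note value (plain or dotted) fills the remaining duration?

sixteenth note

The bar of 5/8 = 10 sixteenth notes.
Convert each value to sixteenth notes: dotted quarter = 6; dotted eighth = 3.
Altogether 6 + 3 = 9.
Remaining: 10 − 9 = 1 sixteenth note, which is a sixteenth note.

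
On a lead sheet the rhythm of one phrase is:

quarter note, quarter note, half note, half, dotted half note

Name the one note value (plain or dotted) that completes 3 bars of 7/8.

3 bars of 7/8 = 21 eighth notes.
In eighth notes: quarter note = 2; quarter note = 2; half note = 4; half = 4; dotted half note = 6.
Total: 2 + 2 + 4 + 4 + 6 = 18.
Remaining: 21 − 18 = 3 eighth notes, which is a dotted quarter note.

dotted quarter note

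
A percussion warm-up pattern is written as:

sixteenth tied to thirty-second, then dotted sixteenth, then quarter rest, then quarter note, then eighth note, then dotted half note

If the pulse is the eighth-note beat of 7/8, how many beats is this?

One eighth-note beat = 4 thirty-second notes.
In thirty-second notes: sixteenth tied to thirty-second (sixteenth + thirty-second) = 3; dotted sixteenth = 3; quarter rest = 8; quarter note = 8; eighth note = 4; dotted half note = 24.
Altogether 3 + 3 + 8 + 8 + 4 + 24 = 50.
50 ÷ 4 = 12.5 beats.

12.5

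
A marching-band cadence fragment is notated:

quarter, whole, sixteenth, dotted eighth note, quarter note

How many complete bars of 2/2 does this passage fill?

1

One bar of 2/2 = 16 sixteenth notes.
Convert each value to sixteenth notes: quarter = 4; whole = 16; sixteenth = 1; dotted eighth note = 3; quarter note = 4.
Adding: 4 + 16 + 1 + 3 + 4 = 28.
28 ÷ 16 = 1 complete bar with 12 left over.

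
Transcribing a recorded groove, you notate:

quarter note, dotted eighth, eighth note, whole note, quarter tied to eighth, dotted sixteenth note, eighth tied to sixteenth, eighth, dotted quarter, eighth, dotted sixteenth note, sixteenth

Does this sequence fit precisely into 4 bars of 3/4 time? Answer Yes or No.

One bar of 3/4 = 24 thirty-second notes, so 4 bars = 96.
Working in thirty-second notes: quarter note = 8; dotted eighth = 6; eighth note = 4; whole note = 32; quarter tied to eighth (quarter + eighth) = 12; dotted sixteenth note = 3; eighth tied to sixteenth (eighth + sixteenth) = 6; eighth = 4; dotted quarter = 12; eighth = 4; dotted sixteenth note = 3; sixteenth = 2.
Adding: 8 + 6 + 4 + 32 + 12 + 3 + 6 + 4 + 12 + 4 + 3 + 2 = 96.
96 equals 96, so the answer is Yes.

Yes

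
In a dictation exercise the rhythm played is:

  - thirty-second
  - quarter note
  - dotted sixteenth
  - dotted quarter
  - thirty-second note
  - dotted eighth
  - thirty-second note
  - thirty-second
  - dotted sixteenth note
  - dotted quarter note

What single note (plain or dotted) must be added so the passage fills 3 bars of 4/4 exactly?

dotted whole note

3 bars of 4/4 = 96 thirty-second notes.
In thirty-second notes: thirty-second = 1; quarter note = 8; dotted sixteenth = 3; dotted quarter = 12; thirty-second note = 1; dotted eighth = 6; thirty-second note = 1; thirty-second = 1; dotted sixteenth note = 3; dotted quarter note = 12.
Sum: 1 + 8 + 3 + 12 + 1 + 6 + 1 + 1 + 3 + 12 = 48.
Remaining: 96 − 48 = 48 thirty-second notes, which is a dotted whole note.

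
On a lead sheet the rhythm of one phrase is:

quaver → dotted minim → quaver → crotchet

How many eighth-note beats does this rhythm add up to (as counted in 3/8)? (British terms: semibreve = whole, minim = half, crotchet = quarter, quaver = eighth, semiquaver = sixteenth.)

One eighth-note beat = 2 sixteenth notes.
Each duration in sixteenth notes: quaver = 2; dotted minim = 12; quaver = 2; crotchet = 4.
Adding: 2 + 12 + 2 + 4 = 20.
20 ÷ 2 = 10 beats.

10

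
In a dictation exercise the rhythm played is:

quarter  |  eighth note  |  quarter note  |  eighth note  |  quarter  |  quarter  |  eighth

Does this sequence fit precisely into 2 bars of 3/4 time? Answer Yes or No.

No

One bar of 3/4 = 6 eighth notes, so 2 bars = 12.
Express everything in eighth notes: quarter = 2; eighth note = 1; quarter note = 2; eighth note = 1; quarter = 2; quarter = 2; eighth = 1.
Total: 2 + 1 + 2 + 1 + 2 + 2 + 1 = 11.
11 falls short of 12, so the answer is No.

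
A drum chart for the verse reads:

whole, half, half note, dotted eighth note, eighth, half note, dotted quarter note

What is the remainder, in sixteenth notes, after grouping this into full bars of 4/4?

3

One bar of 4/4 = 16 sixteenth notes.
Convert each value to sixteenth notes: whole = 16; half = 8; half note = 8; dotted eighth note = 3; eighth = 2; half note = 8; dotted quarter note = 6.
Adding: 16 + 8 + 8 + 3 + 2 + 8 + 6 = 51.
51 ÷ 16 = 3 complete bars with 3 sixteenth notes remaining.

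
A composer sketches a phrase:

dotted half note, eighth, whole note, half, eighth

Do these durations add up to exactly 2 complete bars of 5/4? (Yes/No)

One bar of 5/4 = 10 eighth notes, so 2 bars = 20.
Convert each value to eighth notes: dotted half note = 6; eighth = 1; whole note = 8; half = 4; eighth = 1.
Sum: 6 + 1 + 8 + 4 + 1 = 20.
20 equals 20, so the answer is Yes.

Yes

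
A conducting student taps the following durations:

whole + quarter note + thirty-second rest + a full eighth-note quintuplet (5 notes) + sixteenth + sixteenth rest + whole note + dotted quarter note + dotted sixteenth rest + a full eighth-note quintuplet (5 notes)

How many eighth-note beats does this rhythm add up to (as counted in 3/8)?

One eighth-note beat = 4 thirty-second notes.
Each duration in thirty-second notes: whole = 32; quarter note = 8; thirty-second rest = 1; a full eighth-note quintuplet (5 notes) (five quintuplet eighths span one half) = 16; sixteenth = 2; sixteenth rest = 2; whole note = 32; dotted quarter note = 12; dotted sixteenth rest = 3; a full eighth-note quintuplet (5 notes) (five quintuplet eighths span one half) = 16.
Altogether 32 + 8 + 1 + 16 + 2 + 2 + 32 + 12 + 3 + 16 = 124.
124 ÷ 4 = 31 beats.

31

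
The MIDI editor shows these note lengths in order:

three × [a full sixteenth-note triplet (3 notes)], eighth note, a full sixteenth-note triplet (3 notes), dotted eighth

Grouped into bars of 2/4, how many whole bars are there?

One bar of 2/4 = 8 sixteenth notes.
Each duration in sixteenth notes: a full sixteenth-note triplet (3 notes) (three triplet sixteenths span one eighth) = 2; a full sixteenth-note triplet (3 notes) (three triplet sixteenths span one eighth) = 2; a full sixteenth-note triplet (3 notes) (three triplet sixteenths span one eighth) = 2; eighth note = 2; a full sixteenth-note triplet (3 notes) (three triplet sixteenths span one eighth) = 2; dotted eighth = 3.
Altogether 2 + 2 + 2 + 2 + 2 + 3 = 13.
13 ÷ 8 = 1 complete bar with 5 left over.

1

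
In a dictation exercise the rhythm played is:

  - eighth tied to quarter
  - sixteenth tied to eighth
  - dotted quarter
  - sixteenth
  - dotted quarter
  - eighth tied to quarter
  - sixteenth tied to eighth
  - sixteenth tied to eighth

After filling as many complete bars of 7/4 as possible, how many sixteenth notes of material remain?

One bar of 7/4 = 28 sixteenth notes.
Express everything in sixteenth notes: eighth tied to quarter (eighth + quarter) = 6; sixteenth tied to eighth (sixteenth + eighth) = 3; dotted quarter = 6; sixteenth = 1; dotted quarter = 6; eighth tied to quarter (eighth + quarter) = 6; sixteenth tied to eighth (sixteenth + eighth) = 3; sixteenth tied to eighth (sixteenth + eighth) = 3.
Sum: 6 + 3 + 6 + 1 + 6 + 6 + 3 + 3 = 34.
34 ÷ 28 = 1 complete bar with 6 sixteenth notes remaining.

6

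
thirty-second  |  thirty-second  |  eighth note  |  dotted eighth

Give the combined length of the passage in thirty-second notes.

In thirty-second notes: thirty-second = 1; thirty-second = 1; eighth note = 4; dotted eighth = 6.
Sum: 1 + 1 + 4 + 6 = 12 thirty-second notes.

12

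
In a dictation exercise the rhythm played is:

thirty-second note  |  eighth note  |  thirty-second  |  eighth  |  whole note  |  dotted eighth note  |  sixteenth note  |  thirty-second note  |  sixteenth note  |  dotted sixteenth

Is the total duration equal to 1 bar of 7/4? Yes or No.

Yes

One bar of 7/4 = 56 thirty-second notes.
In thirty-second notes: thirty-second note = 1; eighth note = 4; thirty-second = 1; eighth = 4; whole note = 32; dotted eighth note = 6; sixteenth note = 2; thirty-second note = 1; sixteenth note = 2; dotted sixteenth = 3.
Altogether 1 + 4 + 1 + 4 + 32 + 6 + 2 + 1 + 2 + 3 = 56.
56 equals 56, so the answer is Yes.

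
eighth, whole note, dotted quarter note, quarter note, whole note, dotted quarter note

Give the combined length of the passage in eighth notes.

25

Each duration in eighth notes: eighth = 1; whole note = 8; dotted quarter note = 3; quarter note = 2; whole note = 8; dotted quarter note = 3.
Altogether 1 + 8 + 3 + 2 + 8 + 3 = 25 eighth notes.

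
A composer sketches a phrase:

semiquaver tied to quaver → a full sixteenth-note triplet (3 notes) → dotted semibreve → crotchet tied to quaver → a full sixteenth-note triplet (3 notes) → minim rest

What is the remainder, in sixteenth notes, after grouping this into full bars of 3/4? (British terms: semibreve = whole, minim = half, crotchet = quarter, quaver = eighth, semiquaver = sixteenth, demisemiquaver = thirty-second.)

One bar of 3/4 = 12 sixteenth notes.
Convert each value to sixteenth notes: semiquaver tied to quaver (semiquaver + quaver) = 3; a full sixteenth-note triplet (3 notes) (three triplet sixteenths span one eighth) = 2; dotted semibreve = 24; crotchet tied to quaver (crotchet + quaver) = 6; a full sixteenth-note triplet (3 notes) (three triplet sixteenths span one eighth) = 2; minim rest = 8.
Altogether 3 + 2 + 24 + 6 + 2 + 8 = 45.
45 ÷ 12 = 3 complete bars with 9 sixteenth notes remaining.

9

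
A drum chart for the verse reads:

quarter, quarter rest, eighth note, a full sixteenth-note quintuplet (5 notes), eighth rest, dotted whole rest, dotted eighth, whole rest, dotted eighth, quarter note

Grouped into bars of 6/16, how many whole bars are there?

One bar of 6/16 = 6 sixteenth notes.
Working in sixteenth notes: quarter = 4; quarter rest = 4; eighth note = 2; a full sixteenth-note quintuplet (5 notes) (five quintuplet sixteenths span one quarter) = 4; eighth rest = 2; dotted whole rest = 24; dotted eighth = 3; whole rest = 16; dotted eighth = 3; quarter note = 4.
Adding: 4 + 4 + 2 + 4 + 2 + 24 + 3 + 16 + 3 + 4 = 66.
66 ÷ 6 = 11 complete bars with 0 left over.

11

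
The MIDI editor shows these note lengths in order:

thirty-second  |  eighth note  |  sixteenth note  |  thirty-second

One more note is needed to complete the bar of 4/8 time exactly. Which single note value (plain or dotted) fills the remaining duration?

quarter note

The bar of 4/8 = 16 thirty-second notes.
Working in thirty-second notes: thirty-second = 1; eighth note = 4; sixteenth note = 2; thirty-second = 1.
Sum: 1 + 4 + 2 + 1 = 8.
Remaining: 16 − 8 = 8 thirty-second notes, which is a quarter note.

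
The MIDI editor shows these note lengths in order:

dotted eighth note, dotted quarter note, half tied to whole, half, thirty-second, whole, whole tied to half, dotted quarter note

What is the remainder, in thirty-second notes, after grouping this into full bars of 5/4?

15

One bar of 5/4 = 40 thirty-second notes.
In thirty-second notes: dotted eighth note = 6; dotted quarter note = 12; half tied to whole (half + whole) = 48; half = 16; thirty-second = 1; whole = 32; whole tied to half (whole + half) = 48; dotted quarter note = 12.
Total: 6 + 12 + 48 + 16 + 1 + 32 + 48 + 12 = 175.
175 ÷ 40 = 4 complete bars with 15 thirty-second notes remaining.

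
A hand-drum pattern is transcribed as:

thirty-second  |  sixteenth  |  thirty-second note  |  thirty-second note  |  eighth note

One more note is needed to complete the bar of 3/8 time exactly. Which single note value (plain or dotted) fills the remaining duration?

dotted sixteenth note

The bar of 3/8 = 12 thirty-second notes.
In thirty-second notes: thirty-second = 1; sixteenth = 2; thirty-second note = 1; thirty-second note = 1; eighth note = 4.
Adding: 1 + 2 + 1 + 1 + 4 = 9.
Remaining: 12 − 9 = 3 thirty-second notes, which is a dotted sixteenth note.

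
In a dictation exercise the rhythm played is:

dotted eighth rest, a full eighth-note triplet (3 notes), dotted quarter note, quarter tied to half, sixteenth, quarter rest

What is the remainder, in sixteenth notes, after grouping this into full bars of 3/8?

0

One bar of 3/8 = 6 sixteenth notes.
Each duration in sixteenth notes: dotted eighth rest = 3; a full eighth-note triplet (3 notes) (three triplet eighths span one quarter) = 4; dotted quarter note = 6; quarter tied to half (quarter + half) = 12; sixteenth = 1; quarter rest = 4.
Total: 3 + 4 + 6 + 12 + 1 + 4 = 30.
30 ÷ 6 = 5 complete bars with 0 sixteenth notes remaining.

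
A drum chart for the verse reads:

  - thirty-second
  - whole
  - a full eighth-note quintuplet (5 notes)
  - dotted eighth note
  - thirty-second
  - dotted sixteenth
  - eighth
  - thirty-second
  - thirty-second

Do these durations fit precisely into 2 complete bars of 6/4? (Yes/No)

One bar of 6/4 = 48 thirty-second notes, so 2 bars = 96.
Convert each value to thirty-second notes: thirty-second = 1; whole = 32; a full eighth-note quintuplet (5 notes) (five quintuplet eighths span one half) = 16; dotted eighth note = 6; thirty-second = 1; dotted sixteenth = 3; eighth = 4; thirty-second = 1; thirty-second = 1.
Adding: 1 + 32 + 16 + 6 + 1 + 3 + 4 + 1 + 1 = 65.
65 falls short of 96, so the answer is No.

No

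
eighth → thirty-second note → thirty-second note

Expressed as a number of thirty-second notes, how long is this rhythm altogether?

6

Working in thirty-second notes: eighth = 4; thirty-second note = 1; thirty-second note = 1.
Altogether 4 + 1 + 1 = 6 thirty-second notes.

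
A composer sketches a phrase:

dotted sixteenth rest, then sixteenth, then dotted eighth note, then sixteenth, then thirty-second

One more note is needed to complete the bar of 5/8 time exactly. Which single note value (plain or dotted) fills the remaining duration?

The bar of 5/8 = 20 thirty-second notes.
Working in thirty-second notes: dotted sixteenth rest = 3; sixteenth = 2; dotted eighth note = 6; sixteenth = 2; thirty-second = 1.
Total: 3 + 2 + 6 + 2 + 1 = 14.
Remaining: 20 − 14 = 6 thirty-second notes, which is a dotted eighth note.

dotted eighth note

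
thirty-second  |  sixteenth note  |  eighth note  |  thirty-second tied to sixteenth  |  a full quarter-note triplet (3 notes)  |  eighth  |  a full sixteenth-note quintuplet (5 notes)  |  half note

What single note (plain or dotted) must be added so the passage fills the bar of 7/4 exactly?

sixteenth note

The bar of 7/4 = 56 thirty-second notes.
In thirty-second notes: thirty-second = 1; sixteenth note = 2; eighth note = 4; thirty-second tied to sixteenth (thirty-second + sixteenth) = 3; a full quarter-note triplet (3 notes) (three triplet quarters span one half) = 16; eighth = 4; a full sixteenth-note quintuplet (5 notes) (five quintuplet sixteenths span one quarter) = 8; half note = 16.
Sum: 1 + 2 + 4 + 3 + 16 + 4 + 8 + 16 = 54.
Remaining: 56 − 54 = 2 thirty-second notes, which is a sixteenth note.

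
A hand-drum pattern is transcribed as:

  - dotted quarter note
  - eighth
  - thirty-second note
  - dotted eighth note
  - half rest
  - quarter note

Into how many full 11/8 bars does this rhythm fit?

One bar of 11/8 = 44 thirty-second notes.
Working in thirty-second notes: dotted quarter note = 12; eighth = 4; thirty-second note = 1; dotted eighth note = 6; half rest = 16; quarter note = 8.
Altogether 12 + 4 + 1 + 6 + 16 + 8 = 47.
47 ÷ 44 = 1 complete bar with 3 left over.

1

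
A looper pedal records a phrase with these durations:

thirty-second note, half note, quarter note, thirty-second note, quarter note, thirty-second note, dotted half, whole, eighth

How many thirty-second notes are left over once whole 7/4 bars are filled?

39

One bar of 7/4 = 56 thirty-second notes.
Convert each value to thirty-second notes: thirty-second note = 1; half note = 16; quarter note = 8; thirty-second note = 1; quarter note = 8; thirty-second note = 1; dotted half = 24; whole = 32; eighth = 4.
Sum: 1 + 16 + 8 + 1 + 8 + 1 + 24 + 32 + 4 = 95.
95 ÷ 56 = 1 complete bar with 39 thirty-second notes remaining.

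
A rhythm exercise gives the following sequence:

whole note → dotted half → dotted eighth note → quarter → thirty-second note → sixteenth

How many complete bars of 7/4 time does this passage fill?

1

One bar of 7/4 = 56 thirty-second notes.
Convert each value to thirty-second notes: whole note = 32; dotted half = 24; dotted eighth note = 6; quarter = 8; thirty-second note = 1; sixteenth = 2.
Adding: 32 + 24 + 6 + 8 + 1 + 2 = 73.
73 ÷ 56 = 1 complete bar with 17 left over.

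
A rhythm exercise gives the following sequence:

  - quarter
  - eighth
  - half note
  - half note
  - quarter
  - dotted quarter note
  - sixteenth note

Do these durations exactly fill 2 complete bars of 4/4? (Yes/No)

No

One bar of 4/4 = 16 sixteenth notes, so 2 bars = 32.
Working in sixteenth notes: quarter = 4; eighth = 2; half note = 8; half note = 8; quarter = 4; dotted quarter note = 6; sixteenth note = 1.
Total: 4 + 2 + 8 + 8 + 4 + 6 + 1 = 33.
33 exceeds 32, so the answer is No.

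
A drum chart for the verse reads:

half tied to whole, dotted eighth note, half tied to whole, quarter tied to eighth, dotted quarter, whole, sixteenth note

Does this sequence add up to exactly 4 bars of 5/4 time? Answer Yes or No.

One bar of 5/4 = 20 sixteenth notes, so 4 bars = 80.
Convert each value to sixteenth notes: half tied to whole (half + whole) = 24; dotted eighth note = 3; half tied to whole (half + whole) = 24; quarter tied to eighth (quarter + eighth) = 6; dotted quarter = 6; whole = 16; sixteenth note = 1.
Altogether 24 + 3 + 24 + 6 + 6 + 16 + 1 = 80.
80 equals 80, so the answer is Yes.

Yes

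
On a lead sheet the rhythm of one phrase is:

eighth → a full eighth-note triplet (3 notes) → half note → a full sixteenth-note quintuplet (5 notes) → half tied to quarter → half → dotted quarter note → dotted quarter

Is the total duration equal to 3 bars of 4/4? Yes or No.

One bar of 4/4 = 8 eighth notes, so 3 bars = 24.
Each duration in eighth notes: eighth = 1; a full eighth-note triplet (3 notes) (three triplet eighths span one quarter) = 2; half note = 4; a full sixteenth-note quintuplet (5 notes) (five quintuplet sixteenths span one quarter) = 2; half tied to quarter (half + quarter) = 6; half = 4; dotted quarter note = 3; dotted quarter = 3.
Altogether 1 + 2 + 4 + 2 + 6 + 4 + 3 + 3 = 25.
25 exceeds 24, so the answer is No.

No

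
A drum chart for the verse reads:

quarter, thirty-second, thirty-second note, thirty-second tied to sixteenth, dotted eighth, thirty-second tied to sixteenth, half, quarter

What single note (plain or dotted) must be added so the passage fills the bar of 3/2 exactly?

sixteenth note

The bar of 3/2 = 48 thirty-second notes.
In thirty-second notes: quarter = 8; thirty-second = 1; thirty-second note = 1; thirty-second tied to sixteenth (thirty-second + sixteenth) = 3; dotted eighth = 6; thirty-second tied to sixteenth (thirty-second + sixteenth) = 3; half = 16; quarter = 8.
Altogether 8 + 1 + 1 + 3 + 6 + 3 + 16 + 8 = 46.
Remaining: 48 − 46 = 2 thirty-second notes, which is a sixteenth note.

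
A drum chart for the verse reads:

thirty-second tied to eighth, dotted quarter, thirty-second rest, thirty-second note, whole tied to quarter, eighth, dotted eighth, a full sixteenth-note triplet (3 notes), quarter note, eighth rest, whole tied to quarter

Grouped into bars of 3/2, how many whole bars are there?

One bar of 3/2 = 48 thirty-second notes.
Each duration in thirty-second notes: thirty-second tied to eighth (thirty-second + eighth) = 5; dotted quarter = 12; thirty-second rest = 1; thirty-second note = 1; whole tied to quarter (whole + quarter) = 40; eighth = 4; dotted eighth = 6; a full sixteenth-note triplet (3 notes) (three triplet sixteenths span one eighth) = 4; quarter note = 8; eighth rest = 4; whole tied to quarter (whole + quarter) = 40.
Altogether 5 + 12 + 1 + 1 + 40 + 4 + 6 + 4 + 8 + 4 + 40 = 125.
125 ÷ 48 = 2 complete bars with 29 left over.

2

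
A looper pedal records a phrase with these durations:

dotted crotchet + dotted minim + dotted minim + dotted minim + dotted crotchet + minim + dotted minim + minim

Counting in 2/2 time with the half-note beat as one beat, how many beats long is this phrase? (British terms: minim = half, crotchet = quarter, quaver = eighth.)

9.5

One half-note beat = 4 eighth notes.
In eighth notes: dotted crotchet = 3; dotted minim = 6; dotted minim = 6; dotted minim = 6; dotted crotchet = 3; minim = 4; dotted minim = 6; minim = 4.
Adding: 3 + 6 + 6 + 6 + 3 + 4 + 6 + 4 = 38.
38 ÷ 4 = 9.5 beats.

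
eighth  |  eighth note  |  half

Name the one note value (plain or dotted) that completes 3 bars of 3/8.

3 bars of 3/8 = 9 eighth notes.
Express everything in eighth notes: eighth = 1; eighth note = 1; half = 4.
Altogether 1 + 1 + 4 = 6.
Remaining: 9 − 6 = 3 eighth notes, which is a dotted quarter note.

dotted quarter note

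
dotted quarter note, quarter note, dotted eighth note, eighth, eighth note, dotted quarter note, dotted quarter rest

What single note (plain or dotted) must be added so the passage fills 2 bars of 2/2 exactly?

2 bars of 2/2 = 32 sixteenth notes.
Working in sixteenth notes: dotted quarter note = 6; quarter note = 4; dotted eighth note = 3; eighth = 2; eighth note = 2; dotted quarter note = 6; dotted quarter rest = 6.
Adding: 6 + 4 + 3 + 2 + 2 + 6 + 6 = 29.
Remaining: 32 − 29 = 3 sixteenth notes, which is a dotted eighth note.

dotted eighth note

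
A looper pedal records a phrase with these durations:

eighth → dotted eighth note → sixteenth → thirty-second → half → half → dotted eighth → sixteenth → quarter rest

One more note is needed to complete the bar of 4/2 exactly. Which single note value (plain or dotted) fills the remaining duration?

The bar of 4/2 = 64 thirty-second notes.
Working in thirty-second notes: eighth = 4; dotted eighth note = 6; sixteenth = 2; thirty-second = 1; half = 16; half = 16; dotted eighth = 6; sixteenth = 2; quarter rest = 8.
Adding: 4 + 6 + 2 + 1 + 16 + 16 + 6 + 2 + 8 = 61.
Remaining: 64 − 61 = 3 thirty-second notes, which is a dotted sixteenth note.

dotted sixteenth note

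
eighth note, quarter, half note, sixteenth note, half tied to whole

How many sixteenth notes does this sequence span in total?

39

Working in sixteenth notes: eighth note = 2; quarter = 4; half note = 8; sixteenth note = 1; half tied to whole (half + whole) = 24.
Adding: 2 + 4 + 8 + 1 + 24 = 39 sixteenth notes.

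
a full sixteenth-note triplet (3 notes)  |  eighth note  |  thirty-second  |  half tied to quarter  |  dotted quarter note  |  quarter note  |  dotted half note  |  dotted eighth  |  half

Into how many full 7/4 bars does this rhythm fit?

One bar of 7/4 = 56 thirty-second notes.
Working in thirty-second notes: a full sixteenth-note triplet (3 notes) (three triplet sixteenths span one eighth) = 4; eighth note = 4; thirty-second = 1; half tied to quarter (half + quarter) = 24; dotted quarter note = 12; quarter note = 8; dotted half note = 24; dotted eighth = 6; half = 16.
Altogether 4 + 4 + 1 + 24 + 12 + 8 + 24 + 6 + 16 = 99.
99 ÷ 56 = 1 complete bar with 43 left over.

1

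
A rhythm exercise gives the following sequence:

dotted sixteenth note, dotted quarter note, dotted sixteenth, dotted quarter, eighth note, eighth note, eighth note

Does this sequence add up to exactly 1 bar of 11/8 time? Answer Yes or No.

One bar of 11/8 = 44 thirty-second notes.
Each duration in thirty-second notes: dotted sixteenth note = 3; dotted quarter note = 12; dotted sixteenth = 3; dotted quarter = 12; eighth note = 4; eighth note = 4; eighth note = 4.
Sum: 3 + 12 + 3 + 12 + 4 + 4 + 4 = 42.
42 falls short of 44, so the answer is No.

No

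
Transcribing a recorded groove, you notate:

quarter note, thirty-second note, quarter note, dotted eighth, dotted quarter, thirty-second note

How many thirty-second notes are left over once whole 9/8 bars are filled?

One bar of 9/8 = 36 thirty-second notes.
Express everything in thirty-second notes: quarter note = 8; thirty-second note = 1; quarter note = 8; dotted eighth = 6; dotted quarter = 12; thirty-second note = 1.
Altogether 8 + 1 + 8 + 6 + 12 + 1 = 36.
36 ÷ 36 = 1 complete bar with 0 thirty-second notes remaining.

0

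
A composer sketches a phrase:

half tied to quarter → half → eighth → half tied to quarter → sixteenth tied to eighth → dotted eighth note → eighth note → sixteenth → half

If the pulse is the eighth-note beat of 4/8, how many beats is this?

25.5

One eighth-note beat = 2 sixteenth notes.
Express everything in sixteenth notes: half tied to quarter (half + quarter) = 12; half = 8; eighth = 2; half tied to quarter (half + quarter) = 12; sixteenth tied to eighth (sixteenth + eighth) = 3; dotted eighth note = 3; eighth note = 2; sixteenth = 1; half = 8.
Sum: 12 + 8 + 2 + 12 + 3 + 3 + 2 + 1 + 8 = 51.
51 ÷ 2 = 25.5 beats.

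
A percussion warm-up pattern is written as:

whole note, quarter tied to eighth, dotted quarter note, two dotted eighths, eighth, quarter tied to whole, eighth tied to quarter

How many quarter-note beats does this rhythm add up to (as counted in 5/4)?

One quarter-note beat = 4 sixteenth notes.
Express everything in sixteenth notes: whole note = 16; quarter tied to eighth (quarter + eighth) = 6; dotted quarter note = 6; dotted eighth = 3; dotted eighth = 3; eighth = 2; quarter tied to whole (quarter + whole) = 20; eighth tied to quarter (eighth + quarter) = 6.
Altogether 16 + 6 + 6 + 3 + 3 + 2 + 20 + 6 = 62.
62 ÷ 4 = 15.5 beats.

15.5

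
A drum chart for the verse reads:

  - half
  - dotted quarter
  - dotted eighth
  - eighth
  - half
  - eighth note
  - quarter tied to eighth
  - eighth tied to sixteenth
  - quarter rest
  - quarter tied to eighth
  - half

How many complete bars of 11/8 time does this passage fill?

2

One bar of 11/8 = 22 sixteenth notes.
Working in sixteenth notes: half = 8; dotted quarter = 6; dotted eighth = 3; eighth = 2; half = 8; eighth note = 2; quarter tied to eighth (quarter + eighth) = 6; eighth tied to sixteenth (eighth + sixteenth) = 3; quarter rest = 4; quarter tied to eighth (quarter + eighth) = 6; half = 8.
Altogether 8 + 6 + 3 + 2 + 8 + 2 + 6 + 3 + 4 + 6 + 8 = 56.
56 ÷ 22 = 2 complete bars with 12 left over.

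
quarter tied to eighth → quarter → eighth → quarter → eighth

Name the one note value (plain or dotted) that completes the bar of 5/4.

eighth note

The bar of 5/4 = 10 eighth notes.
Working in eighth notes: quarter tied to eighth (quarter + eighth) = 3; quarter = 2; eighth = 1; quarter = 2; eighth = 1.
Adding: 3 + 2 + 1 + 2 + 1 = 9.
Remaining: 10 − 9 = 1 eighth note, which is a eighth note.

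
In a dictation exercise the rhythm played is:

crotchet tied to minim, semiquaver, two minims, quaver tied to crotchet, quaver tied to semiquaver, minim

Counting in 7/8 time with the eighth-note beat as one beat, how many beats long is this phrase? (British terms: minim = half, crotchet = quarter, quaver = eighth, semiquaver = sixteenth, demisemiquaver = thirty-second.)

23

One eighth-note beat = 2 sixteenth notes.
Express everything in sixteenth notes: crotchet tied to minim (crotchet + minim) = 12; semiquaver = 1; minim = 8; minim = 8; quaver tied to crotchet (quaver + crotchet) = 6; quaver tied to semiquaver (quaver + semiquaver) = 3; minim = 8.
Adding: 12 + 1 + 8 + 8 + 6 + 3 + 8 = 46.
46 ÷ 2 = 23 beats.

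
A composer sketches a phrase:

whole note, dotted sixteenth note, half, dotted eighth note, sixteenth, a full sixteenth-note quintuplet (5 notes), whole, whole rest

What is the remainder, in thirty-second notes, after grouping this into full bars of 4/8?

3

One bar of 4/8 = 16 thirty-second notes.
In thirty-second notes: whole note = 32; dotted sixteenth note = 3; half = 16; dotted eighth note = 6; sixteenth = 2; a full sixteenth-note quintuplet (5 notes) (five quintuplet sixteenths span one quarter) = 8; whole = 32; whole rest = 32.
Adding: 32 + 3 + 16 + 6 + 2 + 8 + 32 + 32 = 131.
131 ÷ 16 = 8 complete bars with 3 thirty-second notes remaining.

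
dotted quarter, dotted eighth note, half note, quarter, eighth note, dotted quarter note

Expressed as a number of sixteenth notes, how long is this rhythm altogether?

29

In sixteenth notes: dotted quarter = 6; dotted eighth note = 3; half note = 8; quarter = 4; eighth note = 2; dotted quarter note = 6.
Sum: 6 + 3 + 8 + 4 + 2 + 6 = 29 sixteenth notes.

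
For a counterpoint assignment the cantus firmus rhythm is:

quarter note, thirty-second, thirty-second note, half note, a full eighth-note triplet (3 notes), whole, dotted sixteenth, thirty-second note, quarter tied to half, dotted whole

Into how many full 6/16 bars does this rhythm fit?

One bar of 6/16 = 12 thirty-second notes.
Express everything in thirty-second notes: quarter note = 8; thirty-second = 1; thirty-second note = 1; half note = 16; a full eighth-note triplet (3 notes) (three triplet eighths span one quarter) = 8; whole = 32; dotted sixteenth = 3; thirty-second note = 1; quarter tied to half (quarter + half) = 24; dotted whole = 48.
Altogether 8 + 1 + 1 + 16 + 8 + 32 + 3 + 1 + 24 + 48 = 142.
142 ÷ 12 = 11 complete bars with 10 left over.

11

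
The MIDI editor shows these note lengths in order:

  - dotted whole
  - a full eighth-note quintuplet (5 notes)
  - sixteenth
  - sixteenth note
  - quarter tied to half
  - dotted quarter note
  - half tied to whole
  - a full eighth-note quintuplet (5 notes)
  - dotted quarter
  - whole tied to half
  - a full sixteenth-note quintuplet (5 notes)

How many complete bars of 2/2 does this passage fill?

One bar of 2/2 = 16 sixteenth notes.
In sixteenth notes: dotted whole = 24; a full eighth-note quintuplet (5 notes) (five quintuplet eighths span one half) = 8; sixteenth = 1; sixteenth note = 1; quarter tied to half (quarter + half) = 12; dotted quarter note = 6; half tied to whole (half + whole) = 24; a full eighth-note quintuplet (5 notes) (five quintuplet eighths span one half) = 8; dotted quarter = 6; whole tied to half (whole + half) = 24; a full sixteenth-note quintuplet (5 notes) (five quintuplet sixteenths span one quarter) = 4.
Adding: 24 + 8 + 1 + 1 + 12 + 6 + 24 + 8 + 6 + 24 + 4 = 118.
118 ÷ 16 = 7 complete bars with 6 left over.

7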